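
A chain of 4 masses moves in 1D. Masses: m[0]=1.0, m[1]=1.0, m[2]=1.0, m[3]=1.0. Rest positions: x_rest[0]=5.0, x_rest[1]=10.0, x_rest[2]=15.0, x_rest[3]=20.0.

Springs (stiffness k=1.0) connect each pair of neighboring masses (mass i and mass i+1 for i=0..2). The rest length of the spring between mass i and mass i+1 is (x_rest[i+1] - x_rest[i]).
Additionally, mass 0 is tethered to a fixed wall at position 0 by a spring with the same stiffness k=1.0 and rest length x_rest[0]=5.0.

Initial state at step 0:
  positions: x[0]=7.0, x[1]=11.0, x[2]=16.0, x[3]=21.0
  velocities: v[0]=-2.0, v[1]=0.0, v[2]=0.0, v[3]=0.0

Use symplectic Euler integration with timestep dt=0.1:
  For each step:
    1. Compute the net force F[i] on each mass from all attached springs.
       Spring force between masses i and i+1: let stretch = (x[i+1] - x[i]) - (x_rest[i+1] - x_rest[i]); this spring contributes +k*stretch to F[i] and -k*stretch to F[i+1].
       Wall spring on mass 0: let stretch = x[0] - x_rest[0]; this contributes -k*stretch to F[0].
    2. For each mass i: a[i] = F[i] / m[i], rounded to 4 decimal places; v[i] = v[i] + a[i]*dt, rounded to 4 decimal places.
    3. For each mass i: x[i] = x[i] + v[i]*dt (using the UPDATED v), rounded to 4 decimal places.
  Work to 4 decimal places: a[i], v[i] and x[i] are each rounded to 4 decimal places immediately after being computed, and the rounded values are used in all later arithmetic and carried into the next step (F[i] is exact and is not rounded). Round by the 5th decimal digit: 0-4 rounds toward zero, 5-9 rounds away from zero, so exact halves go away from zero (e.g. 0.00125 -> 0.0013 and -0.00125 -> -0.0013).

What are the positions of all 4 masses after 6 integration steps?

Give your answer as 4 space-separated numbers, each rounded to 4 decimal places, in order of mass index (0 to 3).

Answer: 5.3519 11.1109 16.0055 21.0001

Derivation:
Step 0: x=[7.0000 11.0000 16.0000 21.0000] v=[-2.0000 0.0000 0.0000 0.0000]
Step 1: x=[6.7700 11.0100 16.0000 21.0000] v=[-2.3000 0.1000 0.0000 0.0000]
Step 2: x=[6.5147 11.0275 16.0001 21.0000] v=[-2.5530 0.1750 0.0010 0.0000]
Step 3: x=[6.2394 11.0496 16.0005 21.0000] v=[-2.7532 0.2210 0.0037 0.0000]
Step 4: x=[5.9498 11.0731 16.0014 21.0000] v=[-2.8961 0.2351 0.0086 0.0001]
Step 5: x=[5.6519 11.0947 16.0030 21.0000] v=[-2.9788 0.2156 0.0156 0.0002]
Step 6: x=[5.3519 11.1109 16.0055 21.0001] v=[-2.9997 0.1622 0.0245 0.0005]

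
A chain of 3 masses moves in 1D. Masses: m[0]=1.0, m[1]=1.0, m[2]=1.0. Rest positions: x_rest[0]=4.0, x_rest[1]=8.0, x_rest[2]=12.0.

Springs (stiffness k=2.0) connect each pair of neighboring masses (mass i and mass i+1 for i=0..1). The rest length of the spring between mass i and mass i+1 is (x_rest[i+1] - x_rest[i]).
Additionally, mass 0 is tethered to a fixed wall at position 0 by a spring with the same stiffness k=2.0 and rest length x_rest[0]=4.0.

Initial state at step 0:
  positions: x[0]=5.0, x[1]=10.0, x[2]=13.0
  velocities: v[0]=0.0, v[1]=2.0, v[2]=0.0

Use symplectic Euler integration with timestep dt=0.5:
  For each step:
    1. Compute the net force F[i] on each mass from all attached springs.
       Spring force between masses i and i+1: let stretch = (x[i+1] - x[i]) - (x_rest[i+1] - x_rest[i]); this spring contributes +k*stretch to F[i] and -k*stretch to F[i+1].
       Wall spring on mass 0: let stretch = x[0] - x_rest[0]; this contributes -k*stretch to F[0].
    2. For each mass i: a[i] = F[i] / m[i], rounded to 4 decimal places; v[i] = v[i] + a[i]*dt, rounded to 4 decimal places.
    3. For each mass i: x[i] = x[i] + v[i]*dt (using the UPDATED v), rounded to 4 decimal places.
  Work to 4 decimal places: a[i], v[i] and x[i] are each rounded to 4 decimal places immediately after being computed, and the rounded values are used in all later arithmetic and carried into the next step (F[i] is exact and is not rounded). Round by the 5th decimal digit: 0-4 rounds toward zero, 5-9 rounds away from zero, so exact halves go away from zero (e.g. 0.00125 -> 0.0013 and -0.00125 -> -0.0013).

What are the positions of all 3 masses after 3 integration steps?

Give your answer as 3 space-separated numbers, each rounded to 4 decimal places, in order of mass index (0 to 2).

Answer: 4.6250 8.8750 14.5000

Derivation:
Step 0: x=[5.0000 10.0000 13.0000] v=[0.0000 2.0000 0.0000]
Step 1: x=[5.0000 10.0000 13.5000] v=[0.0000 0.0000 1.0000]
Step 2: x=[5.0000 9.2500 14.2500] v=[0.0000 -1.5000 1.5000]
Step 3: x=[4.6250 8.8750 14.5000] v=[-0.7500 -0.7500 0.5000]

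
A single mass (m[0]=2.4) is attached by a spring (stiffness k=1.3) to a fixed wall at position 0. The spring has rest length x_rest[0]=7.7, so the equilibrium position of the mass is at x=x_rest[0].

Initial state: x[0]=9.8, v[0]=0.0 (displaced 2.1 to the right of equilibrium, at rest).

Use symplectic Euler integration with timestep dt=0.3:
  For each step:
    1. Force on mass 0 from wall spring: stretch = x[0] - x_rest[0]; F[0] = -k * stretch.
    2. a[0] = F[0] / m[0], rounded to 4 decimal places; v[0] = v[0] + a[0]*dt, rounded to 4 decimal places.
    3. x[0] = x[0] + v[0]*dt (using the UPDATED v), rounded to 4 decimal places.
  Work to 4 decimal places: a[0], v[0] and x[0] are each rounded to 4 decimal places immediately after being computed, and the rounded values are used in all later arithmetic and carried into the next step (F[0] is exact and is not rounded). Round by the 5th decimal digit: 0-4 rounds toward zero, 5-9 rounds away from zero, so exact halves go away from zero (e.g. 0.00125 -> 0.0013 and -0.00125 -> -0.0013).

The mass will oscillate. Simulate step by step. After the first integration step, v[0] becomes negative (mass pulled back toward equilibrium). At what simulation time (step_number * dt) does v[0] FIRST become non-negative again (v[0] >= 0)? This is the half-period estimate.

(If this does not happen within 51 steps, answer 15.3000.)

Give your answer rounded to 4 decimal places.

Step 0: x=[9.8000] v=[0.0000]
Step 1: x=[9.6976] v=[-0.3413]
Step 2: x=[9.4978] v=[-0.6659]
Step 3: x=[9.2104] v=[-0.9580]
Step 4: x=[8.8494] v=[-1.2034]
Step 5: x=[8.4323] v=[-1.3902]
Step 6: x=[7.9795] v=[-1.5092]
Step 7: x=[7.5131] v=[-1.5546]
Step 8: x=[7.0558] v=[-1.5242]
Step 9: x=[6.6300] v=[-1.4195]
Step 10: x=[6.2563] v=[-1.2456]
Step 11: x=[5.9530] v=[-1.0110]
Step 12: x=[5.7349] v=[-0.7271]
Step 13: x=[5.6126] v=[-0.4078]
Step 14: x=[5.5920] v=[-0.0686]
Step 15: x=[5.6742] v=[0.2739]
First v>=0 after going negative at step 15, time=4.5000

Answer: 4.5000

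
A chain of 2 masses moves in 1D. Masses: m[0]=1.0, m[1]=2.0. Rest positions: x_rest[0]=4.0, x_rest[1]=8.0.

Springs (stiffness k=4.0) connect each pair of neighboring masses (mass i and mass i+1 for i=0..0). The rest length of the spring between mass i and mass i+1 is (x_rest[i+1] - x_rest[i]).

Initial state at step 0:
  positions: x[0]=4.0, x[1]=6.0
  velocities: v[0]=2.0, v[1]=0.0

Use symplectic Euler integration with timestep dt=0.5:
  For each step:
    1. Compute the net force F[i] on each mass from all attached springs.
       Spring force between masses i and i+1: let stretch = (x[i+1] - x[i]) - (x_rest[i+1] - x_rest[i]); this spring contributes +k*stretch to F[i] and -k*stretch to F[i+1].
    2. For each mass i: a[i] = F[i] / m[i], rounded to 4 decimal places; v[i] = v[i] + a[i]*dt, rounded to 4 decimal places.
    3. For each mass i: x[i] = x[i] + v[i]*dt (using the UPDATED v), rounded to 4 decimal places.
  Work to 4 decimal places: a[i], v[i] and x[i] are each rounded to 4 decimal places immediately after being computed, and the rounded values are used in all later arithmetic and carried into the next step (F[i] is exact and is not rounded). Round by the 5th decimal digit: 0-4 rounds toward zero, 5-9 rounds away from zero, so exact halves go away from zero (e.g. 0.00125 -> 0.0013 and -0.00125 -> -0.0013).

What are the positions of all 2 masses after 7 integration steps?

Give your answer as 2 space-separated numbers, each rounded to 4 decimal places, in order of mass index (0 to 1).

Step 0: x=[4.0000 6.0000] v=[2.0000 0.0000]
Step 1: x=[3.0000 7.0000] v=[-2.0000 2.0000]
Step 2: x=[2.0000 8.0000] v=[-2.0000 2.0000]
Step 3: x=[3.0000 8.0000] v=[2.0000 0.0000]
Step 4: x=[5.0000 7.5000] v=[4.0000 -1.0000]
Step 5: x=[5.5000 7.7500] v=[1.0000 0.5000]
Step 6: x=[4.2500 8.8750] v=[-2.5000 2.2500]
Step 7: x=[3.6250 9.6875] v=[-1.2500 1.6250]

Answer: 3.6250 9.6875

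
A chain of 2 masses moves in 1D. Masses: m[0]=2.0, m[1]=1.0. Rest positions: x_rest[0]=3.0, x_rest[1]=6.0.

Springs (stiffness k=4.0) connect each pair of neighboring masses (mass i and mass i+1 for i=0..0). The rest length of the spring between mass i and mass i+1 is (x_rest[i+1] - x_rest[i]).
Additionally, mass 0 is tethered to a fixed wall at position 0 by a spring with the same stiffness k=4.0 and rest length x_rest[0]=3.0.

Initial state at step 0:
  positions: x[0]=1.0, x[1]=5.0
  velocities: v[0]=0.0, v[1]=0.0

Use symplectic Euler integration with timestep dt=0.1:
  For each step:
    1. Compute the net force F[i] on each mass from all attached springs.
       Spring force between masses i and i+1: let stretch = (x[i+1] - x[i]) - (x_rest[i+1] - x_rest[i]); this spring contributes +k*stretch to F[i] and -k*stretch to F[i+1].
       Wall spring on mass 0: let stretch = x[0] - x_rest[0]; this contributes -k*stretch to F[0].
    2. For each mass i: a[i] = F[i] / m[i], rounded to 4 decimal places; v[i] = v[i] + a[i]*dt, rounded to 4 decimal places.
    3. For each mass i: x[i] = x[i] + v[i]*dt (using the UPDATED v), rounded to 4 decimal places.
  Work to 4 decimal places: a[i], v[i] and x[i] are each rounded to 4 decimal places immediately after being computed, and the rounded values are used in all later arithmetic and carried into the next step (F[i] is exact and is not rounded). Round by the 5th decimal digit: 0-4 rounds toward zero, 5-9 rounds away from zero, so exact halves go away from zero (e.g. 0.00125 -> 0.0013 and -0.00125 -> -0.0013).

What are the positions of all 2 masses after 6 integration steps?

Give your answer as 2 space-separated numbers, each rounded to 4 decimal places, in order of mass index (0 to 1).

Step 0: x=[1.0000 5.0000] v=[0.0000 0.0000]
Step 1: x=[1.0600 4.9600] v=[0.6000 -0.4000]
Step 2: x=[1.1768 4.8840] v=[1.1680 -0.7600]
Step 3: x=[1.3442 4.7797] v=[1.6741 -1.0429]
Step 4: x=[1.5534 4.6580] v=[2.0924 -1.2171]
Step 5: x=[1.7937 4.5321] v=[2.4026 -1.2589]
Step 6: x=[2.0529 4.4167] v=[2.5915 -1.1543]

Answer: 2.0529 4.4167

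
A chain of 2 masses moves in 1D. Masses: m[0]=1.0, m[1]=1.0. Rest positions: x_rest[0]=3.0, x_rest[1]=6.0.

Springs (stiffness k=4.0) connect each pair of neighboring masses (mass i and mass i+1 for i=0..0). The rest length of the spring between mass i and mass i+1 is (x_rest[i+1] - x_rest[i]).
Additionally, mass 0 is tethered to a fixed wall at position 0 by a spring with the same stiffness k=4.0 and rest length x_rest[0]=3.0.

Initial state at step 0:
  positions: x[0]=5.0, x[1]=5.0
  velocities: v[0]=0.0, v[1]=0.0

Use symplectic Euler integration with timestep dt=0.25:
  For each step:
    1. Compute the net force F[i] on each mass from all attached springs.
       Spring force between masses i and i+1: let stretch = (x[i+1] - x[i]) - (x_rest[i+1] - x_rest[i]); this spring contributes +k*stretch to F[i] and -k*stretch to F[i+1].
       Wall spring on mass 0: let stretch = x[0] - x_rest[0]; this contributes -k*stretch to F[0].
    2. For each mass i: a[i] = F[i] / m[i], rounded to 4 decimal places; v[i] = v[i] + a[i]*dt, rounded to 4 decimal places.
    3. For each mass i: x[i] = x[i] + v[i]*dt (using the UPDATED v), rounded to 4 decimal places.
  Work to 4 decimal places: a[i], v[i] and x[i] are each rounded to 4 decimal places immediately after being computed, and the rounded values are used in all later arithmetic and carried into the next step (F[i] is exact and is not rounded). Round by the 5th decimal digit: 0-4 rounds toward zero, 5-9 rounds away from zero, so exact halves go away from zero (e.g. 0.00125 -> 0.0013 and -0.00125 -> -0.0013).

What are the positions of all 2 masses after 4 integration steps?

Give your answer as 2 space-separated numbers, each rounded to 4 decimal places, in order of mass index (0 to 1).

Step 0: x=[5.0000 5.0000] v=[0.0000 0.0000]
Step 1: x=[3.7500 5.7500] v=[-5.0000 3.0000]
Step 2: x=[2.0625 6.7500] v=[-6.7500 4.0000]
Step 3: x=[1.0313 7.3281] v=[-4.1250 2.3125]
Step 4: x=[1.3164 7.0820] v=[1.1405 -0.9843]

Answer: 1.3164 7.0820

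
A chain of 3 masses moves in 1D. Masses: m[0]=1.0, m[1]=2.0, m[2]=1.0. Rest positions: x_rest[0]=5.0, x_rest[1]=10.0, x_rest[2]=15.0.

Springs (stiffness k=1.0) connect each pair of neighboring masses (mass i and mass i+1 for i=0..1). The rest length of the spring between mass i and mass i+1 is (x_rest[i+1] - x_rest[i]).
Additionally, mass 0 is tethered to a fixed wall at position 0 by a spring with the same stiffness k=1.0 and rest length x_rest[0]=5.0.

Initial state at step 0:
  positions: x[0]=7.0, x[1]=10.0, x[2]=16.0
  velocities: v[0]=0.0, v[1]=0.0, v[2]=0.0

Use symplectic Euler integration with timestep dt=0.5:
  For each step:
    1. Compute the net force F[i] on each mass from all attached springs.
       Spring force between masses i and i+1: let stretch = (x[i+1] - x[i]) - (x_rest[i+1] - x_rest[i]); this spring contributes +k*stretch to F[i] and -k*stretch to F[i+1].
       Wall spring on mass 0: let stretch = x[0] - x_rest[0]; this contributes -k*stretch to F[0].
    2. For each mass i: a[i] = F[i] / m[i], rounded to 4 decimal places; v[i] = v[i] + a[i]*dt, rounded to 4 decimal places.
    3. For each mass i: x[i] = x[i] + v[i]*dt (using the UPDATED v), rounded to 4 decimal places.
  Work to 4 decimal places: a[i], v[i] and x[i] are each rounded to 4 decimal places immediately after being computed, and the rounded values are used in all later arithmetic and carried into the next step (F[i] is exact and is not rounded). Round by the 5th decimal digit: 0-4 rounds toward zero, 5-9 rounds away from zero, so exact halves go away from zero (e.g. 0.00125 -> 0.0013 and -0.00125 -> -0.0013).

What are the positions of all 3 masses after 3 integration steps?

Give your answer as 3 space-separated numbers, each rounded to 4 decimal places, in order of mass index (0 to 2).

Step 0: x=[7.0000 10.0000 16.0000] v=[0.0000 0.0000 0.0000]
Step 1: x=[6.0000 10.3750 15.7500] v=[-2.0000 0.7500 -0.5000]
Step 2: x=[4.5938 10.8750 15.4063] v=[-2.8125 1.0000 -0.6875]
Step 3: x=[3.6094 11.1563 15.1797] v=[-1.9688 0.5625 -0.4532]

Answer: 3.6094 11.1563 15.1797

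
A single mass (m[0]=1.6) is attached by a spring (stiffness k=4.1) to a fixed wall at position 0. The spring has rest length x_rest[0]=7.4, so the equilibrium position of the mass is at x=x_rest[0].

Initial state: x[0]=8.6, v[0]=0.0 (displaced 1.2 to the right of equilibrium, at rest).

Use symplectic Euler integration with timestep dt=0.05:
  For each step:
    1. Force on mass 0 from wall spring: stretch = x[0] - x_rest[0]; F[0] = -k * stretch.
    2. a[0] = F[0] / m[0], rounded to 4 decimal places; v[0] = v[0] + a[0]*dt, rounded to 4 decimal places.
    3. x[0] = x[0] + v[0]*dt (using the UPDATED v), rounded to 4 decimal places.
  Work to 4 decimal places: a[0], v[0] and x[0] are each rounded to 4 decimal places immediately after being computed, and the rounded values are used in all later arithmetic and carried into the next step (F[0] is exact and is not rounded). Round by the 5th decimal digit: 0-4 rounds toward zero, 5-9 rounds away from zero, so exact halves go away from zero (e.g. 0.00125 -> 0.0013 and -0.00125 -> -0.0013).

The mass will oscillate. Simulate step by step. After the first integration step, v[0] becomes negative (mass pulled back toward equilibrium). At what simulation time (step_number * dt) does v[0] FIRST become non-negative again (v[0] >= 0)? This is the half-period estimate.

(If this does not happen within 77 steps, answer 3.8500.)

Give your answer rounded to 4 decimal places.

Answer: 2.0000

Derivation:
Step 0: x=[8.6000] v=[0.0000]
Step 1: x=[8.5923] v=[-0.1538]
Step 2: x=[8.5770] v=[-0.3066]
Step 3: x=[8.5541] v=[-0.4574]
Step 4: x=[8.5238] v=[-0.6053]
Step 5: x=[8.4863] v=[-0.7493]
Step 6: x=[8.4419] v=[-0.8885]
Step 7: x=[8.3908] v=[-1.0220]
Step 8: x=[8.3334] v=[-1.1489]
Step 9: x=[8.2700] v=[-1.2685]
Step 10: x=[8.2010] v=[-1.3800]
Step 11: x=[8.1269] v=[-1.4826]
Step 12: x=[8.0481] v=[-1.5757]
Step 13: x=[7.9652] v=[-1.6587]
Step 14: x=[7.8786] v=[-1.7311]
Step 15: x=[7.7890] v=[-1.7924]
Step 16: x=[7.6969] v=[-1.8422]
Step 17: x=[7.6029] v=[-1.8802]
Step 18: x=[7.5076] v=[-1.9062]
Step 19: x=[7.4116] v=[-1.9200]
Step 20: x=[7.3155] v=[-1.9215]
Step 21: x=[7.2200] v=[-1.9107]
Step 22: x=[7.1256] v=[-1.8876]
Step 23: x=[7.0330] v=[-1.8524]
Step 24: x=[6.9427] v=[-1.8054]
Step 25: x=[6.8554] v=[-1.7468]
Step 26: x=[6.7716] v=[-1.6770]
Step 27: x=[6.6918] v=[-1.5965]
Step 28: x=[6.6165] v=[-1.5058]
Step 29: x=[6.5462] v=[-1.4054]
Step 30: x=[6.4814] v=[-1.2960]
Step 31: x=[6.4225] v=[-1.1783]
Step 32: x=[6.3698] v=[-1.0531]
Step 33: x=[6.3237] v=[-0.9211]
Step 34: x=[6.2845] v=[-0.7832]
Step 35: x=[6.2525] v=[-0.6403]
Step 36: x=[6.2278] v=[-0.4933]
Step 37: x=[6.2106] v=[-0.3431]
Step 38: x=[6.2011] v=[-0.1907]
Step 39: x=[6.1992] v=[-0.0371]
Step 40: x=[6.2050] v=[0.1168]
First v>=0 after going negative at step 40, time=2.0000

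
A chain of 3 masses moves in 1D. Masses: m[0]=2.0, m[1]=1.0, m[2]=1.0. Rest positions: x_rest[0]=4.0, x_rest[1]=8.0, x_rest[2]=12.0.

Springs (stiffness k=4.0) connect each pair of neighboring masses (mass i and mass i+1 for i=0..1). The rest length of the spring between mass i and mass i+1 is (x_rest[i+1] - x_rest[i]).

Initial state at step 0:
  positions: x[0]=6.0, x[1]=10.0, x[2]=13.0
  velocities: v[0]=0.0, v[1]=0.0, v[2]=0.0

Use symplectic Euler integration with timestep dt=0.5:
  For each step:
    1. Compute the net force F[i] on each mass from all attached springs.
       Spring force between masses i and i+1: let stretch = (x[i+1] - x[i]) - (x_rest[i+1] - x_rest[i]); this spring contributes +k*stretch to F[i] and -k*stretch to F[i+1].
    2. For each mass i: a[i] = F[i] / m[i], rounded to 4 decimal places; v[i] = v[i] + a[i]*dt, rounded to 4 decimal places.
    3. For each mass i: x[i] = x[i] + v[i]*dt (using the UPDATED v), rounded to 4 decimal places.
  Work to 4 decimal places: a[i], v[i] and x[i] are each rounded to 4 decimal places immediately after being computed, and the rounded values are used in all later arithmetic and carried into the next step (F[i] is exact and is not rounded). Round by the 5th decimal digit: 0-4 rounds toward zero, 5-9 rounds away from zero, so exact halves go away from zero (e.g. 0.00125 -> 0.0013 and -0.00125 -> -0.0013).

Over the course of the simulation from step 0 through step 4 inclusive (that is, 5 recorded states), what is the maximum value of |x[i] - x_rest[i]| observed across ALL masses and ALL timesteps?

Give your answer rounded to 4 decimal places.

Answer: 2.5000

Derivation:
Step 0: x=[6.0000 10.0000 13.0000] v=[0.0000 0.0000 0.0000]
Step 1: x=[6.0000 9.0000 14.0000] v=[0.0000 -2.0000 2.0000]
Step 2: x=[5.5000 10.0000 14.0000] v=[-1.0000 2.0000 0.0000]
Step 3: x=[5.2500 10.5000 14.0000] v=[-0.5000 1.0000 0.0000]
Step 4: x=[5.6250 9.2500 14.5000] v=[0.7500 -2.5000 1.0000]
Max displacement = 2.5000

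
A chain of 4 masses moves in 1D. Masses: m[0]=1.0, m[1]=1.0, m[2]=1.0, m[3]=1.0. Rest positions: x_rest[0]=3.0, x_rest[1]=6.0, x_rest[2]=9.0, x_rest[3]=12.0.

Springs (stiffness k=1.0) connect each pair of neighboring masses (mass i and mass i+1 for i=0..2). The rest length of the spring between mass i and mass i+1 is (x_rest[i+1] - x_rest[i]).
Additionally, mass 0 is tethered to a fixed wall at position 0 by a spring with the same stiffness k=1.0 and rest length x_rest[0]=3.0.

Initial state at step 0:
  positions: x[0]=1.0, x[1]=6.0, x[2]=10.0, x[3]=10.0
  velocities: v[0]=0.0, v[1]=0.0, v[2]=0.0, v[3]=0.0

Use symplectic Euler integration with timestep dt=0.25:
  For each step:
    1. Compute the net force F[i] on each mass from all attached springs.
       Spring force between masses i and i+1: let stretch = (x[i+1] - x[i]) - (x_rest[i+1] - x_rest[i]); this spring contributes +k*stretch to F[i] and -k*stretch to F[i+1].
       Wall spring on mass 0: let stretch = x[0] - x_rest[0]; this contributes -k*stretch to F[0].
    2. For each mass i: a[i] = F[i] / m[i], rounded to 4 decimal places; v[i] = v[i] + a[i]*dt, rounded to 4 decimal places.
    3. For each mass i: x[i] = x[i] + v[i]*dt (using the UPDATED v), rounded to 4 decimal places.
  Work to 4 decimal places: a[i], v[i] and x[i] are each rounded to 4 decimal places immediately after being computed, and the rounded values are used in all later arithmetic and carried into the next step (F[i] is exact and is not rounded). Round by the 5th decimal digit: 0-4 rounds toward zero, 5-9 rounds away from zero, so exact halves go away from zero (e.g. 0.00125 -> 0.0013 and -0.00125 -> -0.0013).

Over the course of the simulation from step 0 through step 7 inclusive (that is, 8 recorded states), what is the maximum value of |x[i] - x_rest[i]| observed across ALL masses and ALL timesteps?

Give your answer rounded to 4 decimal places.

Answer: 2.2091

Derivation:
Step 0: x=[1.0000 6.0000 10.0000 10.0000] v=[0.0000 0.0000 0.0000 0.0000]
Step 1: x=[1.2500 5.9375 9.7500 10.1875] v=[1.0000 -0.2500 -1.0000 0.7500]
Step 2: x=[1.7149 5.8203 9.2891 10.5352] v=[1.8594 -0.4688 -1.8438 1.3906]
Step 3: x=[2.3292 5.6633 8.6892 10.9925] v=[2.4570 -0.6280 -2.3995 1.8291]
Step 4: x=[3.0063 5.4870 8.0442 11.4933] v=[2.7082 -0.7051 -2.5802 2.0033]
Step 5: x=[3.6505 5.3155 7.4549 11.9661] v=[2.5768 -0.6860 -2.3572 1.8910]
Step 6: x=[4.1706 5.1737 7.0138 12.3444] v=[2.0804 -0.5674 -1.7643 1.5132]
Step 7: x=[4.4927 5.0842 6.7909 12.5771] v=[1.2885 -0.3582 -0.8917 0.9306]
Max displacement = 2.2091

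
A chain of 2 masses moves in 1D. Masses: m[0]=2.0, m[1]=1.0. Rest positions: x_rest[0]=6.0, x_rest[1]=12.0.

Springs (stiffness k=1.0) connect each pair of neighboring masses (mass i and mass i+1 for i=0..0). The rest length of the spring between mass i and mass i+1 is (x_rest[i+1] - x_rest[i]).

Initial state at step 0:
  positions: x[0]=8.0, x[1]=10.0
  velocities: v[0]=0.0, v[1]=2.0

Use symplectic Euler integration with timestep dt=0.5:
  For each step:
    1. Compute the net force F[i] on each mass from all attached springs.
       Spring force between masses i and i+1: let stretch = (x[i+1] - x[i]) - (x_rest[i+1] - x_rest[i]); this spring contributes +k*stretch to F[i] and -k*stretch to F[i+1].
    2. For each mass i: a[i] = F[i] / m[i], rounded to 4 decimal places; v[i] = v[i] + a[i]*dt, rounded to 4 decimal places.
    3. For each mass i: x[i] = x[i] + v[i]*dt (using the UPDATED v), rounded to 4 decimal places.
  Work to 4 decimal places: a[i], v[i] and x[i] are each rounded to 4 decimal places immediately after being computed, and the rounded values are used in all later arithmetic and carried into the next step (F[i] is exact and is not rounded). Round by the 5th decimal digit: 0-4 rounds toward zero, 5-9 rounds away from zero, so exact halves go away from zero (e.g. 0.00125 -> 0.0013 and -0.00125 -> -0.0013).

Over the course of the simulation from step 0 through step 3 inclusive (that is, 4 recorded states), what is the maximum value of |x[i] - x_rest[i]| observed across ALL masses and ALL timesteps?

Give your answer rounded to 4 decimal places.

Step 0: x=[8.0000 10.0000] v=[0.0000 2.0000]
Step 1: x=[7.5000 12.0000] v=[-1.0000 4.0000]
Step 2: x=[6.8125 14.3750] v=[-1.3750 4.7500]
Step 3: x=[6.3203 16.3594] v=[-0.9844 3.9688]
Max displacement = 4.3594

Answer: 4.3594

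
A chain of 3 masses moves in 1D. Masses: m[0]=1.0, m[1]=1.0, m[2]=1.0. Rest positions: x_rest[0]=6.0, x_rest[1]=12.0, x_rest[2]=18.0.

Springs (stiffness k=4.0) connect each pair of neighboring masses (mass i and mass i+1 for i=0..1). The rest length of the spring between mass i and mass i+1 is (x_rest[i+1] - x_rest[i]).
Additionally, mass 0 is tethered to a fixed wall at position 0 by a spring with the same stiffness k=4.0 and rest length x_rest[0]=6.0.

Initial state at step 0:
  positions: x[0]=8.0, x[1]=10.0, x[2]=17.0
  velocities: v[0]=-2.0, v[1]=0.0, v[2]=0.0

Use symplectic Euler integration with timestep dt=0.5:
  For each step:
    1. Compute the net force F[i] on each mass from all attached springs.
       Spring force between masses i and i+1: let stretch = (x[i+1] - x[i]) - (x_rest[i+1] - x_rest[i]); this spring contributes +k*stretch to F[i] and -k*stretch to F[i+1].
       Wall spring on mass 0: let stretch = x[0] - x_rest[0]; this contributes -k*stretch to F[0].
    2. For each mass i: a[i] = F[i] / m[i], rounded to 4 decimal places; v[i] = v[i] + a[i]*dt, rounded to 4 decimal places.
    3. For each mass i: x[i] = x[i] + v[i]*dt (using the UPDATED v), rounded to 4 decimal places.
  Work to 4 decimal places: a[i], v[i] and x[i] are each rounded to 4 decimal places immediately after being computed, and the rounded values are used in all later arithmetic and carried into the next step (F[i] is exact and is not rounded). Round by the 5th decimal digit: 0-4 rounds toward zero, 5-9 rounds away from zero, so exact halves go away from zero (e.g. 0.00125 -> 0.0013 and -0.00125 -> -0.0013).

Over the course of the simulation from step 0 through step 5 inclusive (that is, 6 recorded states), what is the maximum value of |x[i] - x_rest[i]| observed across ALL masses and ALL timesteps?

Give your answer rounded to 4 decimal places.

Answer: 5.0000

Derivation:
Step 0: x=[8.0000 10.0000 17.0000] v=[-2.0000 0.0000 0.0000]
Step 1: x=[1.0000 15.0000 16.0000] v=[-14.0000 10.0000 -2.0000]
Step 2: x=[7.0000 7.0000 20.0000] v=[12.0000 -16.0000 8.0000]
Step 3: x=[6.0000 12.0000 17.0000] v=[-2.0000 10.0000 -6.0000]
Step 4: x=[5.0000 16.0000 15.0000] v=[-2.0000 8.0000 -4.0000]
Step 5: x=[10.0000 8.0000 20.0000] v=[10.0000 -16.0000 10.0000]
Max displacement = 5.0000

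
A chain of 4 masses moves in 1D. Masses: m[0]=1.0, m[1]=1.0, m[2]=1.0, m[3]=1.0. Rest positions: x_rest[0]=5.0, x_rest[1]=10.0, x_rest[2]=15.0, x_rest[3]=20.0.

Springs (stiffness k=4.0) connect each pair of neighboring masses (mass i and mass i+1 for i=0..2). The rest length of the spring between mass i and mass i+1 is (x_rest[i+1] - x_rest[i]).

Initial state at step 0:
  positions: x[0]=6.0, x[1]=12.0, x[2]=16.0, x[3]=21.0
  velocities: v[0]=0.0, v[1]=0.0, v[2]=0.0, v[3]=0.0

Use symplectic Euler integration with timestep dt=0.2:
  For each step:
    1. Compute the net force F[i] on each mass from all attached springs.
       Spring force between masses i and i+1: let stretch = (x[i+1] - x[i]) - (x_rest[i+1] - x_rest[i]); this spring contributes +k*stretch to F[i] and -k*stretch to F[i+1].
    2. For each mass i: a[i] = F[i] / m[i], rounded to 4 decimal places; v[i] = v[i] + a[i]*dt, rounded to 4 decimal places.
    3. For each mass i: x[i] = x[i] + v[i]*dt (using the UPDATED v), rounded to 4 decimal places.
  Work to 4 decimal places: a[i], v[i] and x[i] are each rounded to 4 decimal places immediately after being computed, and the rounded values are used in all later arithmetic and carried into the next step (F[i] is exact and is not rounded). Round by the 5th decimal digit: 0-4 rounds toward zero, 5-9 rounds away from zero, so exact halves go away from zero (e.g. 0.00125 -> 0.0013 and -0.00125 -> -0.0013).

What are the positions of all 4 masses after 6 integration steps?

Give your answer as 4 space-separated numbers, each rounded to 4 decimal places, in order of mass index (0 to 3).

Answer: 6.3537 11.0972 15.9686 21.5805

Derivation:
Step 0: x=[6.0000 12.0000 16.0000 21.0000] v=[0.0000 0.0000 0.0000 0.0000]
Step 1: x=[6.1600 11.6800 16.1600 21.0000] v=[0.8000 -1.6000 0.8000 0.0000]
Step 2: x=[6.4032 11.1936 16.3776 21.0256] v=[1.2160 -2.4320 1.0880 0.1280]
Step 3: x=[6.6129 10.7702 16.5094 21.1075] v=[1.0483 -2.1171 0.6592 0.4096]
Step 4: x=[6.6877 10.5999 16.4587 21.2537] v=[0.3741 -0.8516 -0.2537 0.7311]
Step 5: x=[6.5885 10.7410 16.2378 21.4327] v=[-0.4961 0.7057 -1.1047 0.8951]
Step 6: x=[6.3537 11.0972 15.9686 21.5805] v=[-1.1741 1.7811 -1.3462 0.7392]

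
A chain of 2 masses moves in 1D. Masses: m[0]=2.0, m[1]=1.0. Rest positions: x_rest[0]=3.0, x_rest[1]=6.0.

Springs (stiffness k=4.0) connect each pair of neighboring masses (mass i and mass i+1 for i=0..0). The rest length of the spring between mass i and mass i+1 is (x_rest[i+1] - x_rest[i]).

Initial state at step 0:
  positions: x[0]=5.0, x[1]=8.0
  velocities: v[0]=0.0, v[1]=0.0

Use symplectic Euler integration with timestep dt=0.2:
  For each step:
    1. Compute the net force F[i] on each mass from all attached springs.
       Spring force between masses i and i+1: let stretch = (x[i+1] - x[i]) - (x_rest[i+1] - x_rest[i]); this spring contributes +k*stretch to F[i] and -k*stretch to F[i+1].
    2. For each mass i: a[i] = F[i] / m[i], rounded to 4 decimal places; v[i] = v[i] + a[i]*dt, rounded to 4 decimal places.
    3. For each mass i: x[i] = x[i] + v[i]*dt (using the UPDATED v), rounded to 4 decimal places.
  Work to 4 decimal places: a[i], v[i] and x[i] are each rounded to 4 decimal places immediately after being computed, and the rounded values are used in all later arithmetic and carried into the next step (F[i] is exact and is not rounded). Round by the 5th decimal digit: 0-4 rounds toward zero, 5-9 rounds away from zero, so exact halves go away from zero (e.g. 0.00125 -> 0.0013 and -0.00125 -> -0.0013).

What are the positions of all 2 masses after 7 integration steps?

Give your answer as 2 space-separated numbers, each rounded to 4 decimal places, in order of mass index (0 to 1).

Step 0: x=[5.0000 8.0000] v=[0.0000 0.0000]
Step 1: x=[5.0000 8.0000] v=[0.0000 0.0000]
Step 2: x=[5.0000 8.0000] v=[0.0000 0.0000]
Step 3: x=[5.0000 8.0000] v=[0.0000 0.0000]
Step 4: x=[5.0000 8.0000] v=[0.0000 0.0000]
Step 5: x=[5.0000 8.0000] v=[0.0000 0.0000]
Step 6: x=[5.0000 8.0000] v=[0.0000 0.0000]
Step 7: x=[5.0000 8.0000] v=[0.0000 0.0000]

Answer: 5.0000 8.0000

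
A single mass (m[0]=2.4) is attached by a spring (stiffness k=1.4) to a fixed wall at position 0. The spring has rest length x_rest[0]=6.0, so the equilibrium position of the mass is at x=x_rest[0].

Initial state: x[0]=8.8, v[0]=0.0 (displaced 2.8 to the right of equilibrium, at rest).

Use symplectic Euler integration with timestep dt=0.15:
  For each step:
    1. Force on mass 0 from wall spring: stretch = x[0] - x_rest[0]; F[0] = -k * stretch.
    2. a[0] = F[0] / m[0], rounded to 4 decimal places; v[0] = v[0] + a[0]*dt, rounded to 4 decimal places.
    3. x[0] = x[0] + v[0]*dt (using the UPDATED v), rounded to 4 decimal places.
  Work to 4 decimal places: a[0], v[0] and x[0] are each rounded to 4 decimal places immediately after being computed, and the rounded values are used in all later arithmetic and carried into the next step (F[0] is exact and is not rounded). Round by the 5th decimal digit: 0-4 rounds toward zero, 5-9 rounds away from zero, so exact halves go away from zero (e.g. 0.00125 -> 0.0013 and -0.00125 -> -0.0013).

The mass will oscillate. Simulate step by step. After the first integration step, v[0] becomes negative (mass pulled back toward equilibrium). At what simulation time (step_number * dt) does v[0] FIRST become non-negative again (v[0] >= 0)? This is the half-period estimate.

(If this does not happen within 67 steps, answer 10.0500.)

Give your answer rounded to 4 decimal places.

Step 0: x=[8.8000] v=[0.0000]
Step 1: x=[8.7633] v=[-0.2450]
Step 2: x=[8.6903] v=[-0.4868]
Step 3: x=[8.5820] v=[-0.7222]
Step 4: x=[8.4398] v=[-0.9481]
Step 5: x=[8.2656] v=[-1.1616]
Step 6: x=[8.0616] v=[-1.3598]
Step 7: x=[7.8306] v=[-1.5402]
Step 8: x=[7.5755] v=[-1.7004]
Step 9: x=[7.2998] v=[-1.8383]
Step 10: x=[7.0070] v=[-1.9520]
Step 11: x=[6.7010] v=[-2.0401]
Step 12: x=[6.3858] v=[-2.1014]
Step 13: x=[6.0655] v=[-2.1352]
Step 14: x=[5.7444] v=[-2.1409]
Step 15: x=[5.4266] v=[-2.1185]
Step 16: x=[5.1164] v=[-2.0683]
Step 17: x=[4.8178] v=[-1.9910]
Step 18: x=[4.5347] v=[-1.8876]
Step 19: x=[4.2708] v=[-1.7594]
Step 20: x=[4.0296] v=[-1.6081]
Step 21: x=[3.8142] v=[-1.4357]
Step 22: x=[3.6275] v=[-1.2444]
Step 23: x=[3.4720] v=[-1.0368]
Step 24: x=[3.3497] v=[-0.8156]
Step 25: x=[3.2621] v=[-0.5837]
Step 26: x=[3.2105] v=[-0.3441]
Step 27: x=[3.1955] v=[-0.1000]
Step 28: x=[3.2173] v=[0.1454]
First v>=0 after going negative at step 28, time=4.2000

Answer: 4.2000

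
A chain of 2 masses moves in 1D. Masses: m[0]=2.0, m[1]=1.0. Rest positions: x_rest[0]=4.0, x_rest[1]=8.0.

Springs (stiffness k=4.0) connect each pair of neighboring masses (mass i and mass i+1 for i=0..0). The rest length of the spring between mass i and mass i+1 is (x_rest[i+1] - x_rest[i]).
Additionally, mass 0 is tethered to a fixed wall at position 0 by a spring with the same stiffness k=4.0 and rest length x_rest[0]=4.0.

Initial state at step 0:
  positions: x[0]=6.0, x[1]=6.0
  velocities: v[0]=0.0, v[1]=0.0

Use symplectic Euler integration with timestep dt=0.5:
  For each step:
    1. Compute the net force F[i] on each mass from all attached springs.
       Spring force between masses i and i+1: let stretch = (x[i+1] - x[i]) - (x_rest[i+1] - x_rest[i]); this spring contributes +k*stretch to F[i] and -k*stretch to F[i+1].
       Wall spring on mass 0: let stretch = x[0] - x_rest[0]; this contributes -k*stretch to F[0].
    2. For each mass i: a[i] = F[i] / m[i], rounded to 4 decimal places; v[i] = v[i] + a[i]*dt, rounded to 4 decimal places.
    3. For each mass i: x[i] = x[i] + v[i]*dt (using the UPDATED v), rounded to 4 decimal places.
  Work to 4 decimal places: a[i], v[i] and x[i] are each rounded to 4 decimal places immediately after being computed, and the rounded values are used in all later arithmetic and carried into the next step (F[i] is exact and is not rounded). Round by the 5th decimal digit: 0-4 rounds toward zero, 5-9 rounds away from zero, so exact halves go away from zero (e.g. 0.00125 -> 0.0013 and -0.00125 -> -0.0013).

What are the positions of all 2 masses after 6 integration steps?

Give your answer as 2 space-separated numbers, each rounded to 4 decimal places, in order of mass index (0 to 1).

Answer: 1.5000 10.7500

Derivation:
Step 0: x=[6.0000 6.0000] v=[0.0000 0.0000]
Step 1: x=[3.0000 10.0000] v=[-6.0000 8.0000]
Step 2: x=[2.0000 11.0000] v=[-2.0000 2.0000]
Step 3: x=[4.5000 7.0000] v=[5.0000 -8.0000]
Step 4: x=[6.0000 4.5000] v=[3.0000 -5.0000]
Step 5: x=[3.7500 7.5000] v=[-4.5000 6.0000]
Step 6: x=[1.5000 10.7500] v=[-4.5000 6.5000]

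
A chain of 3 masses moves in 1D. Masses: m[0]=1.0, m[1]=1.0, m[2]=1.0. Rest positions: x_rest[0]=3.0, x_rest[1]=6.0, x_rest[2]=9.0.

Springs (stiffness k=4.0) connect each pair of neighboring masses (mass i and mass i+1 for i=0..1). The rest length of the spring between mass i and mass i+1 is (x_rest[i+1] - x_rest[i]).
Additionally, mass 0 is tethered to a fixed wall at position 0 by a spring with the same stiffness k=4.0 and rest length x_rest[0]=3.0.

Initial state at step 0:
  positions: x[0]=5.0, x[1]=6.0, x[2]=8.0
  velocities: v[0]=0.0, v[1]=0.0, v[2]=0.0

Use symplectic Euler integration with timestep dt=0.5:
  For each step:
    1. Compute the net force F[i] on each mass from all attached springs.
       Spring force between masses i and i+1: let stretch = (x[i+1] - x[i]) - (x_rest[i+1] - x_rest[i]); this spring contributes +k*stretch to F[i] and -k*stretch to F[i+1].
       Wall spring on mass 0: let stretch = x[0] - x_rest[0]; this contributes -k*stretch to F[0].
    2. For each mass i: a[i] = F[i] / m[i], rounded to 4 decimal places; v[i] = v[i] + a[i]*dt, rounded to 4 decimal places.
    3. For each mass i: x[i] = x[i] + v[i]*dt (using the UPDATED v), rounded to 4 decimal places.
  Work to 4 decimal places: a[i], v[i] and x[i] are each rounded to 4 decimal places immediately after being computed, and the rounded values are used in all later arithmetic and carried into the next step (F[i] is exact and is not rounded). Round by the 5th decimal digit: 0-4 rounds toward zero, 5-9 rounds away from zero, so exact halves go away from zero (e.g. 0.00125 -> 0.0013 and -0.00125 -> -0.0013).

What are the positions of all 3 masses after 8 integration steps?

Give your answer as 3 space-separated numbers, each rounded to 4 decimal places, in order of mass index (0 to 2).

Answer: 5.0000 5.0000 9.0000

Derivation:
Step 0: x=[5.0000 6.0000 8.0000] v=[0.0000 0.0000 0.0000]
Step 1: x=[1.0000 7.0000 9.0000] v=[-8.0000 2.0000 2.0000]
Step 2: x=[2.0000 4.0000 11.0000] v=[2.0000 -6.0000 4.0000]
Step 3: x=[3.0000 6.0000 9.0000] v=[2.0000 4.0000 -4.0000]
Step 4: x=[4.0000 8.0000 7.0000] v=[2.0000 4.0000 -4.0000]
Step 5: x=[5.0000 5.0000 9.0000] v=[2.0000 -6.0000 4.0000]
Step 6: x=[1.0000 6.0000 10.0000] v=[-8.0000 2.0000 2.0000]
Step 7: x=[1.0000 6.0000 10.0000] v=[0.0000 0.0000 0.0000]
Step 8: x=[5.0000 5.0000 9.0000] v=[8.0000 -2.0000 -2.0000]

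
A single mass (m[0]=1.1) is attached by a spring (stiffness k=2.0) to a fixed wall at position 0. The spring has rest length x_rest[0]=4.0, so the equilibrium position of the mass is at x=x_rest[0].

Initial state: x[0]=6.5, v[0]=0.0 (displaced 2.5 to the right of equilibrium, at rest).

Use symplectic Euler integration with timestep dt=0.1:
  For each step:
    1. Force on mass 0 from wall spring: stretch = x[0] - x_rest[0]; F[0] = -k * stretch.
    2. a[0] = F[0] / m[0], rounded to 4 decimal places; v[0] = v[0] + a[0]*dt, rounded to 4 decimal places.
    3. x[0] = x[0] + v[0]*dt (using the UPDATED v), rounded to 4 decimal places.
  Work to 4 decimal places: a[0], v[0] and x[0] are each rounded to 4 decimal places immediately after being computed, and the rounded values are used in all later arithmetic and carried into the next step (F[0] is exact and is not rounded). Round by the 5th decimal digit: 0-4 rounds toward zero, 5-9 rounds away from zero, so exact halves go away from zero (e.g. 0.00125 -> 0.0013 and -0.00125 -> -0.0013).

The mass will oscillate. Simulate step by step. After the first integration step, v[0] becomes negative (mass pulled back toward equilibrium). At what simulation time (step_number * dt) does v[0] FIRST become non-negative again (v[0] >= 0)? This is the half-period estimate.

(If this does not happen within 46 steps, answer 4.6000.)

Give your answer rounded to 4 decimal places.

Answer: 2.4000

Derivation:
Step 0: x=[6.5000] v=[0.0000]
Step 1: x=[6.4545] v=[-0.4546]
Step 2: x=[6.3644] v=[-0.9009]
Step 3: x=[6.2313] v=[-1.3308]
Step 4: x=[6.0577] v=[-1.7365]
Step 5: x=[5.8466] v=[-2.1106]
Step 6: x=[5.6020] v=[-2.4464]
Step 7: x=[5.3282] v=[-2.7377]
Step 8: x=[5.0303] v=[-2.9792]
Step 9: x=[4.7137] v=[-3.1665]
Step 10: x=[4.3841] v=[-3.2963]
Step 11: x=[4.0475] v=[-3.3661]
Step 12: x=[3.7100] v=[-3.3747]
Step 13: x=[3.3778] v=[-3.3220]
Step 14: x=[3.0569] v=[-3.2089]
Step 15: x=[2.7532] v=[-3.0374]
Step 16: x=[2.4721] v=[-2.8107]
Step 17: x=[2.2188] v=[-2.5329]
Step 18: x=[1.9979] v=[-2.2091]
Step 19: x=[1.8134] v=[-1.8451]
Step 20: x=[1.6687] v=[-1.4475]
Step 21: x=[1.5663] v=[-1.0236]
Step 22: x=[1.5082] v=[-0.5811]
Step 23: x=[1.4954] v=[-0.1281]
Step 24: x=[1.5281] v=[0.3273]
First v>=0 after going negative at step 24, time=2.4000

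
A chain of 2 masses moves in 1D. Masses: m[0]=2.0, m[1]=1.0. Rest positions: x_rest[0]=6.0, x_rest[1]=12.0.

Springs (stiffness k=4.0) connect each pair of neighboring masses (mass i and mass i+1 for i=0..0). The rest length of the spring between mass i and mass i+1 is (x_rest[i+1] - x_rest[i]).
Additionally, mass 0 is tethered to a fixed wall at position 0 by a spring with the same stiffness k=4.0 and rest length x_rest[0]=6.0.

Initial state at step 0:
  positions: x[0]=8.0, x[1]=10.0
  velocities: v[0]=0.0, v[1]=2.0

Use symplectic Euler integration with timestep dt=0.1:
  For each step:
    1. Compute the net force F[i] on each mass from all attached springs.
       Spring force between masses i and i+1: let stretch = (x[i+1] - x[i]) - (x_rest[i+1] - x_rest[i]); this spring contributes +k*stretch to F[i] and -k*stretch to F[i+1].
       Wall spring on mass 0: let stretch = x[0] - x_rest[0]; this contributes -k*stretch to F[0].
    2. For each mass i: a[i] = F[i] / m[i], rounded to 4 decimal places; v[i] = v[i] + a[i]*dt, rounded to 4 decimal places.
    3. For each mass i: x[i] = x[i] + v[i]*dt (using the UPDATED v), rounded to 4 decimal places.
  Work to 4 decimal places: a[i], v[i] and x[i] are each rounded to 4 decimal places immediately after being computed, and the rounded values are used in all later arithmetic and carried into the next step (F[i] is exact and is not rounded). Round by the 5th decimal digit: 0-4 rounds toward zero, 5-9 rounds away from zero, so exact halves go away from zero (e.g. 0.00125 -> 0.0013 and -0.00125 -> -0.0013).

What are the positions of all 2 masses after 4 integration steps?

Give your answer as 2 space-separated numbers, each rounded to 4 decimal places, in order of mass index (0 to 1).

Answer: 6.9543 12.1602

Derivation:
Step 0: x=[8.0000 10.0000] v=[0.0000 2.0000]
Step 1: x=[7.8800 10.3600] v=[-1.2000 3.6000]
Step 2: x=[7.6520 10.8608] v=[-2.2800 5.0080]
Step 3: x=[7.3351 11.4733] v=[-3.1686 6.1245]
Step 4: x=[6.9543 12.1602] v=[-3.8080 6.8692]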